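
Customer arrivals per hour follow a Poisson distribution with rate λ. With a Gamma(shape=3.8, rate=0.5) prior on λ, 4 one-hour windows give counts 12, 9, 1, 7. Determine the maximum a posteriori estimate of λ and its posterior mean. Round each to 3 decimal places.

MAP: 7.067. Posterior mean: 7.289.

Σ counts = 29. Posterior: Gamma(shape = 3.8+29 = 32.8, rate = 0.5+4 = 4.5).
Mode = (α−1)/β = 31.8/4.5 = 7.067.
Mean = α/β = 32.8/4.5 = 7.289.
Right-skewed posterior ⇒ mode < mean.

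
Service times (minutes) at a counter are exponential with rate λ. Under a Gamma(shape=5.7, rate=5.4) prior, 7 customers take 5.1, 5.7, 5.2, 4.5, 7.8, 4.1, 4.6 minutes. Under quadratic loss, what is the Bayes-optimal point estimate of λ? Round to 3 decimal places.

0.300

Σ times = 37.0. Posterior: Gamma(shape = 5.7+7 = 12.7, rate = 5.4+37.0 = 42.4).
Mode = (α−1)/β = 11.7/42.4 = 0.276.
Mean = α/β = 12.7/42.4 = 0.300.
Quadratic loss ⇒ the optimal estimator is the posterior mean.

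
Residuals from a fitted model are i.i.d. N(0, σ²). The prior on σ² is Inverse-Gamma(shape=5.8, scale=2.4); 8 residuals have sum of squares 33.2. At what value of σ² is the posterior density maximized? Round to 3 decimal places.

Posterior: Inverse-Gamma(shape = 5.8+8/2 = 9.8, scale = 2.4+33.2/2 = 19.0).
Mode = β/(α+1) = 19.0/10.8 = 1.759.
Mean = β/(α−1) = 19.0/8.8 = 2.159.
This is the posterior mode — the MAP estimate.

1.759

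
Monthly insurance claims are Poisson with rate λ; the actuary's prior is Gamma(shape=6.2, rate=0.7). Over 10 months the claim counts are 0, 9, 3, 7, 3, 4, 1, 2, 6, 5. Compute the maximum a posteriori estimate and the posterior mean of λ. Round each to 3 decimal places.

Σ counts = 40. Posterior: Gamma(shape = 6.2+40 = 46.2, rate = 0.7+10 = 10.7).
Mode = (α−1)/β = 45.2/10.7 = 4.224.
Mean = α/β = 46.2/10.7 = 4.318.

MAP = 4.224, posterior mean = 4.318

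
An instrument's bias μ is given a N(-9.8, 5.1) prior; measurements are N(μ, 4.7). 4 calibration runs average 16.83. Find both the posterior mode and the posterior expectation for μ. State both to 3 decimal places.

Posterior for μ is Normal. Precision-weighted mean: (1/5.1·-9.8 + 4/4.7·16.83) / (1/5.1 + 4/4.7) = 11.844.
A Normal posterior is symmetric, so mode = mean.

MAP = 11.844, posterior mean = 11.844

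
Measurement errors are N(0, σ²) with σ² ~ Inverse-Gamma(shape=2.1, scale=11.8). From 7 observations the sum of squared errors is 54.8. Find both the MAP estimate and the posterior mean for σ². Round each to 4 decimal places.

Posterior: Inverse-Gamma(shape = 2.1+7/2 = 5.6, scale = 11.8+54.8/2 = 39.2).
Mode = β/(α+1) = 39.2/6.6 = 5.9394.
Mean = β/(α−1) = 39.2/4.6 = 8.5217.
The mean is pulled above the mode by the posterior's right skew.

MAP estimate = 5.9394, posterior mean = 8.5217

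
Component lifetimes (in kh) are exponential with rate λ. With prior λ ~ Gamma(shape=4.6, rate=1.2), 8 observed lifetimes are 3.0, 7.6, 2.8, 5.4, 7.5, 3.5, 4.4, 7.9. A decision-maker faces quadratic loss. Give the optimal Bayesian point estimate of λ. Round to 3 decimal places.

Σ times = 42.1. Posterior: Gamma(shape = 4.6+8 = 12.6, rate = 1.2+42.1 = 43.3).
Mode = (α−1)/β = 11.6/43.3 = 0.268.
Mean = α/β = 12.6/43.3 = 0.291.
Quadratic loss ⇒ the optimal estimator is the posterior mean.

0.291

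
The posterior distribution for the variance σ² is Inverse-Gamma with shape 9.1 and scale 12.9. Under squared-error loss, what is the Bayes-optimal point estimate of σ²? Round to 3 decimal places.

Mode = β/(α+1) = 12.9/10.1 = 1.277.
Mean = β/(α−1) = 12.9/8.1 = 1.593.
Squared-error loss ⇒ the optimal estimator is the posterior mean.

1.593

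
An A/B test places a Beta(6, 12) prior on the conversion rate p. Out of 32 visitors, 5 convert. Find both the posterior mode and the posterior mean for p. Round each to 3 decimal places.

Posterior: Beta(6+5, 12+27) = Beta(11, 39).
Mode = (11−1)/(11+39−2) = 10/48 = 0.208.
Mean = 11/(11+39) = 11/50 = 0.220.
The mean is pulled above the mode by the posterior's right skew.

p_MAP = 0.208, E[p|data] = 0.220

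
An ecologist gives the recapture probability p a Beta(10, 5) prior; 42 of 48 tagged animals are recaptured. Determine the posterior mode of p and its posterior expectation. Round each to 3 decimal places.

Posterior: Beta(10+42, 5+6) = Beta(52, 11).
Mode = (52−1)/(52+11−2) = 51/61 = 0.836.
Mean = 52/(52+11) = 52/63 = 0.825.

p_MAP = 0.836, E[p|data] = 0.825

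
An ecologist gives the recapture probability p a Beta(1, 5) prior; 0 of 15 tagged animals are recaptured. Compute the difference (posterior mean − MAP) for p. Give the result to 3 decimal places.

0.048

Posterior: Beta(1+0, 5+15) = Beta(1, 20).
Since α = 1 ≤ 1 and β > 1, the Beta density is monotone decreasing on [0,1]; the mode is at 0.
Mean = 1/(1+20) = 0.048.
Difference = 0.048 − 0.000 = 0.048.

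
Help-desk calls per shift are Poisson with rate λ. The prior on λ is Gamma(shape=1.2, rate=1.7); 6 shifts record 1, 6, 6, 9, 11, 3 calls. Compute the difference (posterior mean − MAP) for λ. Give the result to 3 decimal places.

Σ counts = 36. Posterior: Gamma(shape = 1.2+36 = 37.2, rate = 1.7+6 = 7.7).
Mode = (α−1)/β = 36.2/7.7 = 4.701.
Mean = α/β = 37.2/7.7 = 4.831.
Difference = 4.831 − 4.701 = 0.130.
The mean is pulled above the mode by the posterior's right skew.

0.130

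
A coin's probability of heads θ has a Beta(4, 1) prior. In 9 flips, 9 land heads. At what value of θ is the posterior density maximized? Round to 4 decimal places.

1.0000

Posterior: Beta(4+9, 1+0) = Beta(13, 1).
Since β = 1 ≤ 1 and α > 1, the Beta density is monotone increasing on [0,1]; the mode is at 1.
Mean = 13/(13+1) = 0.9286.
This is the posterior mode — the MAP estimate.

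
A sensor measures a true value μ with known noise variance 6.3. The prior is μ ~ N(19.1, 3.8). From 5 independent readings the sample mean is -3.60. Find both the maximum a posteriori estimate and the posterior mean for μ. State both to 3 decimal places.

Posterior for μ is Normal. Precision-weighted mean: (1/3.8·19.1 + 5/6.3·-3.60) / (1/3.8 + 5/6.3) = 2.053.
A Normal posterior is symmetric, so mode = mean.

MAP = 2.053; posterior mean = 2.053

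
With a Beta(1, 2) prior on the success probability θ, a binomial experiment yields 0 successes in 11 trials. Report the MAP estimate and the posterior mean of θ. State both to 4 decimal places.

Posterior: Beta(1+0, 2+11) = Beta(1, 13).
Since α = 1 ≤ 1 and β > 1, the Beta density is monotone decreasing on [0,1]; the mode is at 0.
Mean = 1/(1+13) = 0.0714.

MAP: 0.0000. Posterior mean: 0.0714.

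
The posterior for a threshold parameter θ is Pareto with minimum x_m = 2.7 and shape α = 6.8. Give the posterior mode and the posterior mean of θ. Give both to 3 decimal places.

MAP = 2.700, posterior mean = 3.166

The Pareto density is strictly decreasing on [x_m, ∞), so the mode is x_m = 2.700.
Mean = α·x_m/(α−1) = 6.8·2.7/5.8 = 3.166.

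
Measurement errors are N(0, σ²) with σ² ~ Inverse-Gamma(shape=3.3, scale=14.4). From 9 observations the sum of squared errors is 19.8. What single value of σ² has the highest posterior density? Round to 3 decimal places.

Posterior: Inverse-Gamma(shape = 3.3+9/2 = 7.8, scale = 14.4+19.8/2 = 24.3).
Mode = β/(α+1) = 24.3/8.8 = 2.761.
Mean = β/(α−1) = 24.3/6.8 = 3.574.
This is the posterior mode — the MAP estimate.

2.761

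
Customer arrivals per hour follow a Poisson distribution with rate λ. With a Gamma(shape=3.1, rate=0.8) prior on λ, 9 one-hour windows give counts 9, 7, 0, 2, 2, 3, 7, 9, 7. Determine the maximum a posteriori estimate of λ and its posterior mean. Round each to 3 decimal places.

maximum a posteriori estimate = 4.908, posterior mean = 5.010

Σ counts = 46. Posterior: Gamma(shape = 3.1+46 = 49.1, rate = 0.8+9 = 9.8).
Mode = (α−1)/β = 48.1/9.8 = 4.908.
Mean = α/β = 49.1/9.8 = 5.010.
Right-skewed posterior ⇒ mode < mean.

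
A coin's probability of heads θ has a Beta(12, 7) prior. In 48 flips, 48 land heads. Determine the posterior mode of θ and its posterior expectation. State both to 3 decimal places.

MAP = 0.908; posterior mean = 0.896

Posterior: Beta(12+48, 7+0) = Beta(60, 7).
Mode = (60−1)/(60+7−2) = 59/65 = 0.908.
Mean = 60/(60+7) = 60/67 = 0.896.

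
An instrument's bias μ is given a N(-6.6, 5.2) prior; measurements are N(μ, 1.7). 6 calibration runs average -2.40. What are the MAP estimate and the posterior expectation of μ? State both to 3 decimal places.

μ_MAP = -2.617, E[μ|data] = -2.617

Posterior for μ is Normal. Precision-weighted mean: (1/5.2·-6.6 + 6/1.7·-2.40) / (1/5.2 + 6/1.7) = -2.617.
A Normal posterior is symmetric, so mode = mean.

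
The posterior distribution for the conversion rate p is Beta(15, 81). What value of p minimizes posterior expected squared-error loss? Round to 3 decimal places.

0.156

Mode = (15−1)/(15+81−2) = 14/94 = 0.149.
Mean = 15/(15+81) = 15/96 = 0.156.
Squared-error loss ⇒ the optimal estimator is the posterior mean.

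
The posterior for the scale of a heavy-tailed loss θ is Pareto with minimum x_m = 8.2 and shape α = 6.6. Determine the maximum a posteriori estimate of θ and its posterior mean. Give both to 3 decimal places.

The Pareto density is strictly decreasing on [x_m, ∞), so the mode is x_m = 8.200.
Mean = α·x_m/(α−1) = 6.6·8.2/5.6 = 9.664.

maximum a posteriori estimate = 8.200, posterior mean = 9.664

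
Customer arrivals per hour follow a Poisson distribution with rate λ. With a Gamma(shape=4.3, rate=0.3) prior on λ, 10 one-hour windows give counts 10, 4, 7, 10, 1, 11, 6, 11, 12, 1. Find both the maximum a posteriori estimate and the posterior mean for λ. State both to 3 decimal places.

λ_MAP = 7.408, E[λ|data] = 7.505

Σ counts = 73. Posterior: Gamma(shape = 4.3+73 = 77.3, rate = 0.3+10 = 10.3).
Mode = (α−1)/β = 76.3/10.3 = 7.408.
Mean = α/β = 77.3/10.3 = 7.505.
Mean > mode: the posterior has a right tail.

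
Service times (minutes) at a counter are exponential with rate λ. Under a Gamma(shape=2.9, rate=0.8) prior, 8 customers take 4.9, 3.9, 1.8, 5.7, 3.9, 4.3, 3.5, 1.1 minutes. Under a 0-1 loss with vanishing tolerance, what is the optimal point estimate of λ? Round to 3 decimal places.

Σ times = 29.1. Posterior: Gamma(shape = 2.9+8 = 10.9, rate = 0.8+29.1 = 29.9).
Mode = (α−1)/β = 9.9/29.9 = 0.331.
Mean = α/β = 10.9/29.9 = 0.365.
This is the posterior mode — the MAP estimate.

0.331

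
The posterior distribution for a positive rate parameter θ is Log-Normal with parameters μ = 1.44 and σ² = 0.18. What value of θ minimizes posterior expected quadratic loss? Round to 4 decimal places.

Mode = exp(μ − σ²) = exp(1.26) = 3.5254.
Mean = exp(μ + σ²/2) = exp(1.530) = 4.6182.
Quadratic loss ⇒ the optimal estimator is the posterior mean.

4.6182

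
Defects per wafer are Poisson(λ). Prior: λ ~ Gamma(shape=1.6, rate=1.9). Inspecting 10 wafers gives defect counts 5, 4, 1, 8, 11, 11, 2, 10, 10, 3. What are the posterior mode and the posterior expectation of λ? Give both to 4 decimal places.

λ_MAP = 5.5126, E[λ|data] = 5.5966

Σ counts = 65. Posterior: Gamma(shape = 1.6+65 = 66.6, rate = 1.9+10 = 11.9).
Mode = (α−1)/β = 65.6/11.9 = 5.5126.
Mean = α/β = 66.6/11.9 = 5.5966.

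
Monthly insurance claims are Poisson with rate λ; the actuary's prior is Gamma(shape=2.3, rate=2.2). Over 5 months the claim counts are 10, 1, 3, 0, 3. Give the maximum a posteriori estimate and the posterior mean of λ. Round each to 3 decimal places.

MAP = 2.542, posterior mean = 2.681

Σ counts = 17. Posterior: Gamma(shape = 2.3+17 = 19.3, rate = 2.2+5 = 7.2).
Mode = (α−1)/β = 18.3/7.2 = 2.542.
Mean = α/β = 19.3/7.2 = 2.681.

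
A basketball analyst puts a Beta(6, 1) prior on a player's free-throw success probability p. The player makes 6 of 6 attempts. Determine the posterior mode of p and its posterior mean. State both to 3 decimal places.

Posterior: Beta(6+6, 1+0) = Beta(12, 1).
Since β = 1 ≤ 1 and α > 1, the Beta density is monotone increasing on [0,1]; the mode is at 1.
Mean = 12/(12+1) = 0.923.

MAP: 1.000. Posterior mean: 0.923.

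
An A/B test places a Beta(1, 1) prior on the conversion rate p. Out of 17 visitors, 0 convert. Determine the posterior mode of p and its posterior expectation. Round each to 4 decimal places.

MAP = 0.0000; posterior mean = 0.0526

Posterior: Beta(1+0, 1+17) = Beta(1, 18).
Since α = 1 ≤ 1 and β > 1, the Beta density is monotone decreasing on [0,1]; the mode is at 0.
Mean = 1/(1+18) = 0.0526.
The mean is pulled above the mode by the posterior's right skew.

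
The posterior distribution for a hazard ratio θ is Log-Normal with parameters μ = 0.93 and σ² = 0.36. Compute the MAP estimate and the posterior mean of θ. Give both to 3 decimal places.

Mode = exp(μ − σ²) = exp(0.57) = 1.768.
Mean = exp(μ + σ²/2) = exp(1.110) = 3.034.
Mean > mode: the posterior has a right tail.

MAP estimate = 1.768, posterior mean = 3.034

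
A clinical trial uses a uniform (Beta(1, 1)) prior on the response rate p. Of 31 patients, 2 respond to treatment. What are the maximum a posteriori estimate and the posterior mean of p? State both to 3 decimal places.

Posterior: Beta(1+2, 1+29) = Beta(3, 30).
Mode = (3−1)/(3+30−2) = 2/31 = 0.065.
Mean = 3/(3+30) = 3/33 = 0.091.
The mean is pulled above the mode by the posterior's right skew.

MAP = 0.065, posterior mean = 0.091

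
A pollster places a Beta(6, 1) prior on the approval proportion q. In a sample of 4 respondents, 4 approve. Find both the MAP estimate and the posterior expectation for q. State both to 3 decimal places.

q_MAP = 1.000, E[q|data] = 0.909

Posterior: Beta(6+4, 1+0) = Beta(10, 1).
Since β = 1 ≤ 1 and α > 1, the Beta density is monotone increasing on [0,1]; the mode is at 1.
Mean = 10/(10+1) = 0.909.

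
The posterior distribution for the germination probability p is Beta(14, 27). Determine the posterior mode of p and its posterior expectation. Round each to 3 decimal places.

Mode = (14−1)/(14+27−2) = 13/39 = 0.333.
Mean = 14/(14+27) = 14/41 = 0.341.

MAP: 0.333. Posterior mean: 0.341.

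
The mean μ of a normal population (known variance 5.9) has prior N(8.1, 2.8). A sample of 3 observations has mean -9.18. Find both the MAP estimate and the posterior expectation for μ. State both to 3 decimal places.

Posterior for μ is Normal. Precision-weighted mean: (1/2.8·8.1 + 3/5.9·-9.18) / (1/2.8 + 3/5.9) = -2.050.
A Normal posterior is symmetric, so mode = mean.

MAP: -2.050. Posterior mean: -2.050.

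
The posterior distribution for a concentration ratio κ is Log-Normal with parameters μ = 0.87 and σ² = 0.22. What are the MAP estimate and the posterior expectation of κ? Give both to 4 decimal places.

Mode = exp(μ − σ²) = exp(0.65) = 1.9155.
Mean = exp(μ + σ²/2) = exp(0.980) = 2.6645.
The posterior is right-skewed, so the mean exceeds the mode.

MAP = 1.9155, posterior mean = 2.6645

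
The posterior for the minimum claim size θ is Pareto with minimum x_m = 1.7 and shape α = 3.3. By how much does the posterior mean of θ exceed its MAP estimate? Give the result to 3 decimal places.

0.739

The Pareto density is strictly decreasing on [x_m, ∞), so the mode is x_m = 1.700.
Mean = α·x_m/(α−1) = 3.3·1.7/2.3 = 2.439.
Difference = 2.439 − 1.700 = 0.739.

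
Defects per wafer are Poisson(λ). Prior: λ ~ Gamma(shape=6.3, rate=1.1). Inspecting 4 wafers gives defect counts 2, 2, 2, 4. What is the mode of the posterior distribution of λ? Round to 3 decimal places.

3.000

Σ counts = 10. Posterior: Gamma(shape = 6.3+10 = 16.3, rate = 1.1+4 = 5.1).
Mode = (α−1)/β = 15.3/5.1 = 3.000.
Mean = α/β = 16.3/5.1 = 3.196.
This is the posterior mode — the MAP estimate.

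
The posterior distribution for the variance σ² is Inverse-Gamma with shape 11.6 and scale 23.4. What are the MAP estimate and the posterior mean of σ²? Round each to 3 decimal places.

MAP = 1.857; posterior mean = 2.208

Mode = β/(α+1) = 23.4/12.6 = 1.857.
Mean = β/(α−1) = 23.4/10.6 = 2.208.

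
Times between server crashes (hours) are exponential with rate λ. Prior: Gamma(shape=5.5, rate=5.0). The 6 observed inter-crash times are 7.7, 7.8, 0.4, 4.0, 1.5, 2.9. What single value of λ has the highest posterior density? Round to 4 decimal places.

0.3584

Σ times = 24.3. Posterior: Gamma(shape = 5.5+6 = 11.5, rate = 5.0+24.3 = 29.3).
Mode = (α−1)/β = 10.5/29.3 = 0.3584.
Mean = α/β = 11.5/29.3 = 0.3925.
This is the posterior mode — the MAP estimate.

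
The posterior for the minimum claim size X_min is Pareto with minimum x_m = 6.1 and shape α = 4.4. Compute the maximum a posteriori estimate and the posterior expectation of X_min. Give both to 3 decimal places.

The Pareto density is strictly decreasing on [x_m, ∞), so the mode is x_m = 6.100.
Mean = α·x_m/(α−1) = 4.4·6.1/3.4 = 7.894.

maximum a posteriori estimate = 6.100, posterior expectation = 7.894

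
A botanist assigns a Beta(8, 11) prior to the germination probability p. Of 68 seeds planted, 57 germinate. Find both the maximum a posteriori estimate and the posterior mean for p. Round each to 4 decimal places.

Posterior: Beta(8+57, 11+11) = Beta(65, 22).
Mode = (65−1)/(65+22−2) = 64/85 = 0.7529.
Mean = 65/(65+22) = 65/87 = 0.7471.

MAP = 0.7529, posterior mean = 0.7471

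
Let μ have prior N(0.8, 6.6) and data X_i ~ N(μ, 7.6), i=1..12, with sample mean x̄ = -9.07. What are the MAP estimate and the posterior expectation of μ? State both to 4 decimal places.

Posterior for μ is Normal. Precision-weighted mean: (1/6.6·0.8 + 12/7.6·-9.07) / (1/6.6 + 12/7.6) = -8.2058.
A Normal posterior is symmetric, so mode = mean.

MAP = -8.2058, posterior mean = -8.2058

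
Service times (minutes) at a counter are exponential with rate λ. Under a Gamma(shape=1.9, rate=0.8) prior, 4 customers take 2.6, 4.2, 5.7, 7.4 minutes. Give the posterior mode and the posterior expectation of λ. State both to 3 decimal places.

posterior mode = 0.237, posterior expectation = 0.285

Σ times = 19.9. Posterior: Gamma(shape = 1.9+4 = 5.9, rate = 0.8+19.9 = 20.7).
Mode = (α−1)/β = 4.9/20.7 = 0.237.
Mean = α/β = 5.9/20.7 = 0.285.
The mean is pulled above the mode by the posterior's right skew.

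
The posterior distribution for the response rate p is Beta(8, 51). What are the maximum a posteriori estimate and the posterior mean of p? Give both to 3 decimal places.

Mode = (8−1)/(8+51−2) = 7/57 = 0.123.
Mean = 8/(8+51) = 8/59 = 0.136.
Mean > mode: the posterior has a right tail.

p_MAP = 0.123, E[p|data] = 0.136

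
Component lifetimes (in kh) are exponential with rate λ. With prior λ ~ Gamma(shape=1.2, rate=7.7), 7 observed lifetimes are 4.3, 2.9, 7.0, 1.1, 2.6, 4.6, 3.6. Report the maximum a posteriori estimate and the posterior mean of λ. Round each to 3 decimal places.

Σ times = 26.1. Posterior: Gamma(shape = 1.2+7 = 8.2, rate = 7.7+26.1 = 33.8).
Mode = (α−1)/β = 7.2/33.8 = 0.213.
Mean = α/β = 8.2/33.8 = 0.243.

MAP = 0.213, posterior mean = 0.243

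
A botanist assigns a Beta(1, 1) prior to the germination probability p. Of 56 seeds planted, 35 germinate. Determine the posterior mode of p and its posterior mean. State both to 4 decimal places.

posterior mode = 0.6250, posterior mean = 0.6207

Posterior: Beta(1+35, 1+21) = Beta(36, 22).
Mode = (36−1)/(36+22−2) = 35/56 = 0.6250.
Mean = 36/(36+22) = 36/58 = 0.6207.
The posterior is left-skewed, so the mode exceeds the mean.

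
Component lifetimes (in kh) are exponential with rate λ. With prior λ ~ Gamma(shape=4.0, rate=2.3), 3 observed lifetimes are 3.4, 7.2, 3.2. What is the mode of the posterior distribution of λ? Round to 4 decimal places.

0.3727

Σ times = 13.8. Posterior: Gamma(shape = 4.0+3 = 7.0, rate = 2.3+13.8 = 16.1).
Mode = (α−1)/β = 6.0/16.1 = 0.3727.
Mean = α/β = 7.0/16.1 = 0.4348.
This is the posterior mode — the MAP estimate.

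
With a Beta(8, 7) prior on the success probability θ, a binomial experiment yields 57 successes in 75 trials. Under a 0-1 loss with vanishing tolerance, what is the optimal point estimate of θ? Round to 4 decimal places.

Posterior: Beta(8+57, 7+18) = Beta(65, 25).
Mode = (65−1)/(65+25−2) = 64/88 = 0.7273.
Mean = 65/(65+25) = 65/90 = 0.7222.
This is the posterior mode — the MAP estimate.

0.7273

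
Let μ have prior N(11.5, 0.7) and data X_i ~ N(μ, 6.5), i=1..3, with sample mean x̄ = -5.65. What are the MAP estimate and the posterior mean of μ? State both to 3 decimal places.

μ_MAP = 7.312, E[μ|data] = 7.312

Posterior for μ is Normal. Precision-weighted mean: (1/0.7·11.5 + 3/6.5·-5.65) / (1/0.7 + 3/6.5) = 7.312.
A Normal posterior is symmetric, so mode = mean.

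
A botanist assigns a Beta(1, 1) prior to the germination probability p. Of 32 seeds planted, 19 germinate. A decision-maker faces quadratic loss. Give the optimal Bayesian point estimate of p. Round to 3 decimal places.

0.588

Posterior: Beta(1+19, 1+13) = Beta(20, 14).
Mode = (20−1)/(20+14−2) = 19/32 = 0.594.
With a flat prior the MAP equals the MLE, 19/32.
Mean = 20/(20+14) = 20/34 = 0.588.
Quadratic loss ⇒ the optimal estimator is the posterior mean.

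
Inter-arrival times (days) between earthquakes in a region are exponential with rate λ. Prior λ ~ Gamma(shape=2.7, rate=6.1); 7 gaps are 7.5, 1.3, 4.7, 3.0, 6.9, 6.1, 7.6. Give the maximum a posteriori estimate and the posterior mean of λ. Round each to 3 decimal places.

MAP = 0.201; posterior mean = 0.225

Σ times = 37.1. Posterior: Gamma(shape = 2.7+7 = 9.7, rate = 6.1+37.1 = 43.2).
Mode = (α−1)/β = 8.7/43.2 = 0.201.
Mean = α/β = 9.7/43.2 = 0.225.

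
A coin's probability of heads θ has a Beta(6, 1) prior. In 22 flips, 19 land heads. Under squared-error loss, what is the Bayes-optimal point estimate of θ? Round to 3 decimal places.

Posterior: Beta(6+19, 1+3) = Beta(25, 4).
Mode = (25−1)/(25+4−2) = 24/27 = 0.889.
Mean = 25/(25+4) = 25/29 = 0.862.
Squared-error loss ⇒ the optimal estimator is the posterior mean.

0.862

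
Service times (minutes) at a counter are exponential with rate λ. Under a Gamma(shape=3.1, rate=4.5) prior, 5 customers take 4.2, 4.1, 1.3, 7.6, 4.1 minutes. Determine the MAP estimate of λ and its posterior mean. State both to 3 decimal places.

Σ times = 21.3. Posterior: Gamma(shape = 3.1+5 = 8.1, rate = 4.5+21.3 = 25.8).
Mode = (α−1)/β = 7.1/25.8 = 0.275.
Mean = α/β = 8.1/25.8 = 0.314.

λ_MAP = 0.275, E[λ|data] = 0.314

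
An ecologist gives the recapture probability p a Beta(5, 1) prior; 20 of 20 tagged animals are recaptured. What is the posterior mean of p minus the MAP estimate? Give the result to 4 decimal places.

-0.0385

Posterior: Beta(5+20, 1+0) = Beta(25, 1).
Since β = 1 ≤ 1 and α > 1, the Beta density is monotone increasing on [0,1]; the mode is at 1.
Mean = 25/(25+1) = 0.9615.
Difference = 0.9615 − 1.0000 = -0.0385.
The posterior is left-skewed, so the mode exceeds the mean.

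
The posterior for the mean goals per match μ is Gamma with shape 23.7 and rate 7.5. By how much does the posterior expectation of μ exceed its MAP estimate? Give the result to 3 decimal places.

0.133

Mode = (α−1)/β = 22.7/7.5 = 3.027.
Mean = α/β = 23.7/7.5 = 3.160.
Difference = 3.160 − 3.027 = 0.133.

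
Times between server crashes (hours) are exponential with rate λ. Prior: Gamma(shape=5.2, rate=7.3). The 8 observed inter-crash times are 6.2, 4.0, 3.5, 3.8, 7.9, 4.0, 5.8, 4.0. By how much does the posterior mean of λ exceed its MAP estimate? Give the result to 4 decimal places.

Σ times = 39.2. Posterior: Gamma(shape = 5.2+8 = 13.2, rate = 7.3+39.2 = 46.5).
Mode = (α−1)/β = 12.2/46.5 = 0.2624.
Mean = α/β = 13.2/46.5 = 0.2839.
Difference = 0.2839 − 0.2624 = 0.0215.

0.0215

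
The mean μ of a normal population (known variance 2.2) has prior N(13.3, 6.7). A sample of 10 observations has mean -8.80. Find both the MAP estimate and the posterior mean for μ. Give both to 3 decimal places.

Posterior for μ is Normal. Precision-weighted mean: (1/6.7·13.3 + 10/2.2·-8.80) / (1/6.7 + 10/2.2) = -8.097.
A Normal posterior is symmetric, so mode = mean.

MAP estimate = -8.097, posterior mean = -8.097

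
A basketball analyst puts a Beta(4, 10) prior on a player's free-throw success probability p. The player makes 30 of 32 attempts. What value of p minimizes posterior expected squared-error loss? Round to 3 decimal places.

0.739

Posterior: Beta(4+30, 10+2) = Beta(34, 12).
Mode = (34−1)/(34+12−2) = 33/44 = 0.750.
Mean = 34/(34+12) = 34/46 = 0.739.
Squared-error loss ⇒ the optimal estimator is the posterior mean.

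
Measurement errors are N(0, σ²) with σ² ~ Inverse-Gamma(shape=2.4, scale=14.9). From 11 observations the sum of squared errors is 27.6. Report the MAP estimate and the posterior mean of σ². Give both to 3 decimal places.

MAP: 3.225. Posterior mean: 4.159.

Posterior: Inverse-Gamma(shape = 2.4+11/2 = 7.9, scale = 14.9+27.6/2 = 28.7).
Mode = β/(α+1) = 28.7/8.9 = 3.225.
Mean = β/(α−1) = 28.7/6.9 = 4.159.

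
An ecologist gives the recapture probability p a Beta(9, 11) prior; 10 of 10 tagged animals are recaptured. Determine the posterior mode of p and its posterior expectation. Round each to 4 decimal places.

MAP: 0.6429. Posterior mean: 0.6333.

Posterior: Beta(9+10, 11+0) = Beta(19, 11).
Mode = (19−1)/(19+11−2) = 18/28 = 0.6429.
Mean = 19/(19+11) = 19/30 = 0.6333.
Mode > mean: the posterior has a left tail.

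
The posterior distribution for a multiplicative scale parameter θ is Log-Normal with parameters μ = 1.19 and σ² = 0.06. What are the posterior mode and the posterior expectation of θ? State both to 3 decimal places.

Mode = exp(μ − σ²) = exp(1.13) = 3.096.
Mean = exp(μ + σ²/2) = exp(1.220) = 3.387.

MAP = 3.096; posterior mean = 3.387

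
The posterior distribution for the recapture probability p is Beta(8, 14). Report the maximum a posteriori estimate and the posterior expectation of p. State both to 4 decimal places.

Mode = (8−1)/(8+14−2) = 7/20 = 0.3500.
Mean = 8/(8+14) = 8/22 = 0.3636.

MAP: 0.3500. Posterior mean: 0.3636.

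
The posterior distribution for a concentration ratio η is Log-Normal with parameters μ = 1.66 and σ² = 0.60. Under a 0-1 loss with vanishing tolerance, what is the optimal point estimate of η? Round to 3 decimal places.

2.886

Mode = exp(μ − σ²) = exp(1.06) = 2.886.
Mean = exp(μ + σ²/2) = exp(1.960) = 7.099.
This is the posterior mode — the MAP estimate.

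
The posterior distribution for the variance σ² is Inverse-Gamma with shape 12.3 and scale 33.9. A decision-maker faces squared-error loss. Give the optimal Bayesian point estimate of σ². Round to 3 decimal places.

3.000

Mode = β/(α+1) = 33.9/13.3 = 2.549.
Mean = β/(α−1) = 33.9/11.3 = 3.000.
Squared-error loss ⇒ the optimal estimator is the posterior mean.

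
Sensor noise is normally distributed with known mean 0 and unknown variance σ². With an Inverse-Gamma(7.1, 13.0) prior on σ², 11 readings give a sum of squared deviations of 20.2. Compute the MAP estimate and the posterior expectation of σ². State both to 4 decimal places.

MAP: 1.6985. Posterior mean: 1.9914.

Posterior: Inverse-Gamma(shape = 7.1+11/2 = 12.6, scale = 13.0+20.2/2 = 23.1).
Mode = β/(α+1) = 23.1/13.6 = 1.6985.
Mean = β/(α−1) = 23.1/11.6 = 1.9914.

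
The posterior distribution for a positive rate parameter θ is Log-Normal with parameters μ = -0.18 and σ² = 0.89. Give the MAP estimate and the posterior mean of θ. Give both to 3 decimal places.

MAP = 0.343, posterior mean = 1.303

Mode = exp(μ − σ²) = exp(-1.07) = 0.343.
Mean = exp(μ + σ²/2) = exp(0.265) = 1.303.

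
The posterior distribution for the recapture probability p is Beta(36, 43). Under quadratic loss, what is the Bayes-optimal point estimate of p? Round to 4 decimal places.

Mode = (36−1)/(36+43−2) = 35/77 = 0.4545.
Mean = 36/(36+43) = 36/79 = 0.4557.
Quadratic loss ⇒ the optimal estimator is the posterior mean.

0.4557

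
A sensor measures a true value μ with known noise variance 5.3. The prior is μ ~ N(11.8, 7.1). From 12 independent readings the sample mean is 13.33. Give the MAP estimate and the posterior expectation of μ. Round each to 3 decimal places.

Posterior for μ is Normal. Precision-weighted mean: (1/7.1·11.8 + 12/5.3·13.33) / (1/7.1 + 12/5.3) = 13.240.
A Normal posterior is symmetric, so mode = mean.

μ_MAP = 13.240, E[μ|data] = 13.240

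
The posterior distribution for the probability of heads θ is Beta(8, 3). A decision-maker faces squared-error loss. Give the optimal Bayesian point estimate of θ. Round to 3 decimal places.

Mode = (8−1)/(8+3−2) = 7/9 = 0.778.
Mean = 8/(8+3) = 8/11 = 0.727.
Squared-error loss ⇒ the optimal estimator is the posterior mean.

0.727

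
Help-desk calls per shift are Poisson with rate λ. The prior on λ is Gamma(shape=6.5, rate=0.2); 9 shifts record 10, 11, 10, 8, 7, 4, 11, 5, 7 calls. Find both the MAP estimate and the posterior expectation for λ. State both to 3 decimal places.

MAP = 8.533, posterior mean = 8.641

Σ counts = 73. Posterior: Gamma(shape = 6.5+73 = 79.5, rate = 0.2+9 = 9.2).
Mode = (α−1)/β = 78.5/9.2 = 8.533.
Mean = α/β = 79.5/9.2 = 8.641.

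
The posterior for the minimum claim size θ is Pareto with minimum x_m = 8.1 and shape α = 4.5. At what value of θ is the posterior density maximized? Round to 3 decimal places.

8.100

The Pareto density is strictly decreasing on [x_m, ∞), so the mode is x_m = 8.100.
Mean = α·x_m/(α−1) = 4.5·8.1/3.5 = 10.414.
This is the posterior mode — the MAP estimate.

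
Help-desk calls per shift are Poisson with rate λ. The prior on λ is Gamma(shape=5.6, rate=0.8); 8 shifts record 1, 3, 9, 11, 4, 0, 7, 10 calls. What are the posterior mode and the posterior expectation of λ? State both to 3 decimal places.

posterior mode = 5.636, posterior expectation = 5.750

Σ counts = 45. Posterior: Gamma(shape = 5.6+45 = 50.6, rate = 0.8+8 = 8.8).
Mode = (α−1)/β = 49.6/8.8 = 5.636.
Mean = α/β = 50.6/8.8 = 5.750.
Mean > mode: the posterior has a right tail.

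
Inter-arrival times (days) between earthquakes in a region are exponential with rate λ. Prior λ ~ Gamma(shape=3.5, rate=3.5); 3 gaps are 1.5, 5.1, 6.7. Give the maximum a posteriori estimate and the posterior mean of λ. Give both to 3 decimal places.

Σ times = 13.3. Posterior: Gamma(shape = 3.5+3 = 6.5, rate = 3.5+13.3 = 16.8).
Mode = (α−1)/β = 5.5/16.8 = 0.327.
Mean = α/β = 6.5/16.8 = 0.387.

maximum a posteriori estimate = 0.327, posterior mean = 0.387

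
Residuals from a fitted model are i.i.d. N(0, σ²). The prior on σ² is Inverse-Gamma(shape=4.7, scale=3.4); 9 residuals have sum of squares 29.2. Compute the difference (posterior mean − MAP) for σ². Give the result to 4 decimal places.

Posterior: Inverse-Gamma(shape = 4.7+9/2 = 9.2, scale = 3.4+29.2/2 = 18.0).
Mode = β/(α+1) = 18.0/10.2 = 1.7647.
Mean = β/(α−1) = 18.0/8.2 = 2.1951.
Difference = 2.1951 − 1.7647 = 0.4304.

0.4304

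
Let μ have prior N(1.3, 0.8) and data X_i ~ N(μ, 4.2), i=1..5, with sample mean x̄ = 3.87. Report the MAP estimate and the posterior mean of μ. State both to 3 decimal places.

MAP: 2.554. Posterior mean: 2.554.

Posterior for μ is Normal. Precision-weighted mean: (1/0.8·1.3 + 5/4.2·3.87) / (1/0.8 + 5/4.2) = 2.554.
A Normal posterior is symmetric, so mode = mean.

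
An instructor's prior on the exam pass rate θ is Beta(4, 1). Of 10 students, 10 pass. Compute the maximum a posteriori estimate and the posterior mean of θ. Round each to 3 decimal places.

Posterior: Beta(4+10, 1+0) = Beta(14, 1).
Since β = 1 ≤ 1 and α > 1, the Beta density is monotone increasing on [0,1]; the mode is at 1.
Mean = 14/(14+1) = 0.933.

MAP = 1.000; posterior mean = 0.933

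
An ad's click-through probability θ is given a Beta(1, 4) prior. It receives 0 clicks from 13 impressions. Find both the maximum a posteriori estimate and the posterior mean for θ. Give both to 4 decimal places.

Posterior: Beta(1+0, 4+13) = Beta(1, 17).
Since α = 1 ≤ 1 and β > 1, the Beta density is monotone decreasing on [0,1]; the mode is at 0.
Mean = 1/(1+17) = 0.0556.
Right-skewed posterior ⇒ mode < mean.

θ_MAP = 0.0000, E[θ|data] = 0.0556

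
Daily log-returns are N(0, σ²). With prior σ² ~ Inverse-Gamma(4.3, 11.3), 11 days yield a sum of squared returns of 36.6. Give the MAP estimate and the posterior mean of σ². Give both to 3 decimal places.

MAP: 2.741. Posterior mean: 3.364.

Posterior: Inverse-Gamma(shape = 4.3+11/2 = 9.8, scale = 11.3+36.6/2 = 29.6).
Mode = β/(α+1) = 29.6/10.8 = 2.741.
Mean = β/(α−1) = 29.6/8.8 = 3.364.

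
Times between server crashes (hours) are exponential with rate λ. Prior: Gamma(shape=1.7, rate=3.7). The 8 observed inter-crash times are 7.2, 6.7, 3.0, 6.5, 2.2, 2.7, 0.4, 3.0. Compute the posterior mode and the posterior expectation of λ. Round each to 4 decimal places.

MAP = 0.2458, posterior mean = 0.2740

Σ times = 31.7. Posterior: Gamma(shape = 1.7+8 = 9.7, rate = 3.7+31.7 = 35.4).
Mode = (α−1)/β = 8.7/35.4 = 0.2458.
Mean = α/β = 9.7/35.4 = 0.2740.
The mean is pulled above the mode by the posterior's right skew.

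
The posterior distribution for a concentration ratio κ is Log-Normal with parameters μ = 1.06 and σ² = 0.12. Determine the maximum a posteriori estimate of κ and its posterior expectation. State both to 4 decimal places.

Mode = exp(μ − σ²) = exp(0.94) = 2.5600.
Mean = exp(μ + σ²/2) = exp(1.120) = 3.0649.
Mean > mode: the posterior has a right tail.

κ_MAP = 2.5600, E[κ|data] = 3.0649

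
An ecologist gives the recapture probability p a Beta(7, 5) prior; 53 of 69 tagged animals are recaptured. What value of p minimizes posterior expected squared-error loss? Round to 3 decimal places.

0.741

Posterior: Beta(7+53, 5+16) = Beta(60, 21).
Mode = (60−1)/(60+21−2) = 59/79 = 0.747.
Mean = 60/(60+21) = 60/81 = 0.741.
Squared-error loss ⇒ the optimal estimator is the posterior mean.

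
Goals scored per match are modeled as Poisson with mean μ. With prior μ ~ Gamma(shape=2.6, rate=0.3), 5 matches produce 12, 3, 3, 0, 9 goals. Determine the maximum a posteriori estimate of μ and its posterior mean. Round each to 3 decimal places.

Σ counts = 27. Posterior: Gamma(shape = 2.6+27 = 29.6, rate = 0.3+5 = 5.3).
Mode = (α−1)/β = 28.6/5.3 = 5.396.
Mean = α/β = 29.6/5.3 = 5.585.

MAP = 5.396; posterior mean = 5.585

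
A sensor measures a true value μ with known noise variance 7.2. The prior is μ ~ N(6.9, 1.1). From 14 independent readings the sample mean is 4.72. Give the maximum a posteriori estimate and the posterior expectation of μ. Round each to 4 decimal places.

Posterior for μ is Normal. Precision-weighted mean: (1/1.1·6.9 + 14/7.2·4.72) / (1/1.1 + 14/7.2) = 5.4145.
A Normal posterior is symmetric, so mode = mean.

MAP = 5.4145; posterior mean = 5.4145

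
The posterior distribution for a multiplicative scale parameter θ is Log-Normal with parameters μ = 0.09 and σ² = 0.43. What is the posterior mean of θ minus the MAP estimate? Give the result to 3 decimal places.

0.645

Mode = exp(μ − σ²) = exp(-0.34) = 0.712.
Mean = exp(μ + σ²/2) = exp(0.305) = 1.357.
Difference = 1.357 − 0.712 = 0.645.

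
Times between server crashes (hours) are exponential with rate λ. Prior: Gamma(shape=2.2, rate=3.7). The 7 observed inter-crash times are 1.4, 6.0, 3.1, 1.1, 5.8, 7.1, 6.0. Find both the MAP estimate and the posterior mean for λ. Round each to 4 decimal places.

λ_MAP = 0.2398, E[λ|data] = 0.2690

Σ times = 30.5. Posterior: Gamma(shape = 2.2+7 = 9.2, rate = 3.7+30.5 = 34.2).
Mode = (α−1)/β = 8.2/34.2 = 0.2398.
Mean = α/β = 9.2/34.2 = 0.2690.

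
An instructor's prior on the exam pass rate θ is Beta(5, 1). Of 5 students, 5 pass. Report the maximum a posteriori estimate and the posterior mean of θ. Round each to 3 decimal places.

Posterior: Beta(5+5, 1+0) = Beta(10, 1).
Since β = 1 ≤ 1 and α > 1, the Beta density is monotone increasing on [0,1]; the mode is at 1.
Mean = 10/(10+1) = 0.909.
The mean is pulled below the mode by the posterior's left skew.

maximum a posteriori estimate = 1.000, posterior mean = 0.909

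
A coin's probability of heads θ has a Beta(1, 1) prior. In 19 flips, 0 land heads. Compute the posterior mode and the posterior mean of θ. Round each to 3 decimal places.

MAP: 0.000. Posterior mean: 0.048.

Posterior: Beta(1+0, 1+19) = Beta(1, 20).
Since α = 1 ≤ 1 and β > 1, the Beta density is monotone decreasing on [0,1]; the mode is at 0.
Mean = 1/(1+20) = 0.048.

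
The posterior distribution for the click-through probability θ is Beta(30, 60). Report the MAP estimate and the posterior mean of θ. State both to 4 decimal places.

Mode = (30−1)/(30+60−2) = 29/88 = 0.3295.
Mean = 30/(30+60) = 30/90 = 0.3333.

θ_MAP = 0.3295, E[θ|data] = 0.3333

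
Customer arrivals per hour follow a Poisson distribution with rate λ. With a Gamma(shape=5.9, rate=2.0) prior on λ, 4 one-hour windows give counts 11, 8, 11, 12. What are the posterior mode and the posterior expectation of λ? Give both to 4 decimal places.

MAP = 7.8167, posterior mean = 7.9833

Σ counts = 42. Posterior: Gamma(shape = 5.9+42 = 47.9, rate = 2.0+4 = 6.0).
Mode = (α−1)/β = 46.9/6.0 = 7.8167.
Mean = α/β = 47.9/6.0 = 7.9833.
The posterior is right-skewed, so the mean exceeds the mode.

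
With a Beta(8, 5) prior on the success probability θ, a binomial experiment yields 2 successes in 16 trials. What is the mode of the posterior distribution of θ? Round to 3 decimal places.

0.333

Posterior: Beta(8+2, 5+14) = Beta(10, 19).
Mode = (10−1)/(10+19−2) = 9/27 = 0.333.
Mean = 10/(10+19) = 10/29 = 0.345.
This is the posterior mode — the MAP estimate.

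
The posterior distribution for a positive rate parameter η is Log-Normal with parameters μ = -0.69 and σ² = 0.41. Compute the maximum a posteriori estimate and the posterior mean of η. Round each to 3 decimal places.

Mode = exp(μ − σ²) = exp(-1.10) = 0.333.
Mean = exp(μ + σ²/2) = exp(-0.485) = 0.616.
Mean > mode: the posterior has a right tail.

MAP: 0.333. Posterior mean: 0.616.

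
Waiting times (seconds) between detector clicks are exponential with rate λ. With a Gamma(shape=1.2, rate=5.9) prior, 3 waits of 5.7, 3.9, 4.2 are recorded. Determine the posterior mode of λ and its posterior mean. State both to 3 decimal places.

posterior mode = 0.162, posterior mean = 0.213

Σ times = 13.8. Posterior: Gamma(shape = 1.2+3 = 4.2, rate = 5.9+13.8 = 19.7).
Mode = (α−1)/β = 3.2/19.7 = 0.162.
Mean = α/β = 4.2/19.7 = 0.213.
Mean > mode: the posterior has a right tail.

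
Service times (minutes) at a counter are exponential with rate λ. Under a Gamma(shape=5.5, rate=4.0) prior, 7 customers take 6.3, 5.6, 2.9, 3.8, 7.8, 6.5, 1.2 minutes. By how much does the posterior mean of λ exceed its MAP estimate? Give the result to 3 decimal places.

0.026

Σ times = 34.1. Posterior: Gamma(shape = 5.5+7 = 12.5, rate = 4.0+34.1 = 38.1).
Mode = (α−1)/β = 11.5/38.1 = 0.302.
Mean = α/β = 12.5/38.1 = 0.328.
Difference = 0.328 − 0.302 = 0.026.
The mean is pulled above the mode by the posterior's right skew.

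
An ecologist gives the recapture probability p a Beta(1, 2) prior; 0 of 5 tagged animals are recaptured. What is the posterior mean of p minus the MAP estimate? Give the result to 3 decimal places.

0.125

Posterior: Beta(1+0, 2+5) = Beta(1, 7).
Since α = 1 ≤ 1 and β > 1, the Beta density is monotone decreasing on [0,1]; the mode is at 0.
Mean = 1/(1+7) = 0.125.
Difference = 0.125 − 0.000 = 0.125.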